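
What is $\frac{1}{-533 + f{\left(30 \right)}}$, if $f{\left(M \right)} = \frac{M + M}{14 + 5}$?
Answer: $- \frac{19}{10067} \approx -0.0018874$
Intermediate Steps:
$f{\left(M \right)} = \frac{2 M}{19}$
$\frac{1}{-533 + f{\left(30 \right)}} = \frac{1}{-533 + \frac{2}{19} \cdot 30} = \frac{1}{-533 + \frac{60}{19}} = \frac{1}{- \frac{10067}{19}} = - \frac{19}{10067}$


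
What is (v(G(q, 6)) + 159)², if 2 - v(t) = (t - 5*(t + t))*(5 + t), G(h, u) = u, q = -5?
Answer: 570025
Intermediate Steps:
v(t) = 2 + 9*t*(5 + t) (v(t) = 2 - (t - 5*(t + t))*(5 + t) = 2 - (t - 10*t)*(5 + t) = 2 - (-9*t)*(5 + t) = 2 - (-9)*t*(5 + t) = 2 + 9*t*(5 + t))
(v(G(q, 6)) + 159)² = ((2 + 9*6² + 45*6) + 159)² = ((2 + 9*36 + 270) + 159)² = ((2 + 324 + 270) + 159)² = (596 + 159)² = 755² = 570025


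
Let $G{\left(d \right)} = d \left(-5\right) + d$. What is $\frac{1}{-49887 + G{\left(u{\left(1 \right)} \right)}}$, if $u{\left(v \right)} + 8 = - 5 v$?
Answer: $- \frac{1}{49835} \approx -2.0066 \cdot 10^{-5}$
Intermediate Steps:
$u{\left(v \right)} = -8 - 5 v$
$G{\left(d \right)} = - 4 d$ ($G{\left(d \right)} = - 5 d + d = - 4 d$)
$\frac{1}{-49887 + G{\left(u{\left(1 \right)} \right)}} = \frac{1}{-49887 - 4 \left(-8 - 5\right)} = \frac{1}{-49887 - -52} = \frac{1}{-49887 + 52} = \frac{1}{-49835} = - \frac{1}{49835}$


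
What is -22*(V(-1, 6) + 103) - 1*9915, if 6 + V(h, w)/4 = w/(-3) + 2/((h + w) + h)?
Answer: -11521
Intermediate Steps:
V(h, w) = -24 + 8/(w + 2*h) - 4*w/3 (V(h, w) = -24 + 4*(w/(-3) + 2/((h + w) + h)) = -24 + 4*(w*(-1/3) + 2/(w + 2*h)) = -24 + 4*(-w/3 + 2/(w + 2*h)) = -24 + 4*(2/(w + 2*h) - w/3) = -24 + (8/(w + 2*h) - 4*w/3) = -24 + 8/(w + 2*h) - 4*w/3)
-22*(V(-1, 6) + 103) - 1*9915 = -22*(4*(6 - 1*6**2 - 36*(-1) - 18*6 - 2*(-1)*6)/(3*(6 + 2*(-1))) + 103) - 1*9915 = -22*(4*(6 - 1*36 + 36 - 108 + 12)/(3*(6 - 2)) + 103) - 9915 = -22*((4/3)*(6 - 36 + 36 - 108 + 12)/4 + 103) - 9915 = -22*((4/3)*(1/4)*(-90) + 103) - 9915 = -22*(-30 + 103) - 9915 = -22*73 - 9915 = -1606 - 9915 = -11521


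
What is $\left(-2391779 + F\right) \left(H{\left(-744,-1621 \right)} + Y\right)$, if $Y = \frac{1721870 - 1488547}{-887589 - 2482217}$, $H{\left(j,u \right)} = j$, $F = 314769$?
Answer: $\frac{2603915229844435}{1684903} \approx 1.5454 \cdot 10^{9}$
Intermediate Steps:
$Y = - \frac{233323}{3369806}$ ($Y = \frac{233323}{-3369806} = 233323 \left(- \frac{1}{3369806}\right) = - \frac{233323}{3369806} \approx -0.069239$)
$\left(-2391779 + F\right) \left(H{\left(-744,-1621 \right)} + Y\right) = \left(-2391779 + 314769\right) \left(-744 - \frac{233323}{3369806}\right) = \left(-2077010\right) \left(- \frac{2507368987}{3369806}\right) = \frac{2603915229844435}{1684903}$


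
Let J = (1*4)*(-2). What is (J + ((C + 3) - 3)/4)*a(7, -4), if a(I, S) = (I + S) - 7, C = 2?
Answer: 30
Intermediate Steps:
a(I, S) = -7 + I + S
J = -8 (J = 4*(-2) = -8)
(J + ((C + 3) - 3)/4)*a(7, -4) = (-8 + ((2 + 3) - 3)/4)*(-7 + 7 - 4) = (-8 + (5 - 3)*(¼))*(-4) = (-8 + 2*(¼))*(-4) = (-8 + ½)*(-4) = -15/2*(-4) = 30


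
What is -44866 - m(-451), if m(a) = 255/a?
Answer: -20234311/451 ≈ -44865.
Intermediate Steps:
-44866 - m(-451) = -44866 - 255/(-451) = -44866 - 255*(-1)/451 = -44866 - 1*(-255/451) = -44866 + 255/451 = -20234311/451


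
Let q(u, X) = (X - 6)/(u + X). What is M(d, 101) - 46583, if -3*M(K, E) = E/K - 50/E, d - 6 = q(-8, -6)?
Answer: -677572159/14544 ≈ -46588.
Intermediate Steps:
q(u, X) = (-6 + X)/(X + u)
d = 48/7 (d = 6 + (-6 - 6)/(-6 - 8) = 6 - 12/(-14) = 6 - 1/14*(-12) = 6 + 6/7 = 48/7 ≈ 6.8571)
M(K, E) = 50/(3*E) - E/(3*K) (M(K, E) = -(E/K - 50/E)/3 = -(-50/E + E/K)/3 = 50/(3*E) - E/(3*K))
M(d, 101) - 46583 = ((50/3)/101 - ⅓*101/48/7) - 46583 = ((50/3)*(1/101) - ⅓*101*7/48) - 46583 = (50/303 - 707/144) - 46583 = -69007/14544 - 46583 = -677572159/14544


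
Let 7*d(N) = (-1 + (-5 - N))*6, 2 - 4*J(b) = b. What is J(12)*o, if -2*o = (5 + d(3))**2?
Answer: 1805/196 ≈ 9.2092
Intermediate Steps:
J(b) = 1/2 - b/4
d(N) = -36/7 - 6*N/7 (d(N) = ((-1 + (-5 - N))*6)/7 = ((-6 - N)*6)/7 = (-36 - 6*N)/7 = -36/7 - 6*N/7)
o = -361/98 (o = -(5 + (-36/7 - 6/7*3))**2/2 = -(5 + (-36/7 - 18/7))**2/2 = -(5 - 54/7)**2/2 = -(-19/7)**2/2 = -1/2*361/49 = -361/98 ≈ -3.6837)
J(12)*o = (1/2 - 1/4*12)*(-361/98) = (1/2 - 3)*(-361/98) = -5/2*(-361/98) = 1805/196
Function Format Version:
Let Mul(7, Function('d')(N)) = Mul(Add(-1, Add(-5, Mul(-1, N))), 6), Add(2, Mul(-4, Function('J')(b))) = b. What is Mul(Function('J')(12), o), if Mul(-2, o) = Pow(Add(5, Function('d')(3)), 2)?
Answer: Rational(1805, 196) ≈ 9.2092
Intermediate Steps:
Function('J')(b) = Add(Rational(1, 2), Mul(Rational(-1, 4), b))
Function('d')(N) = Add(Rational(-36, 7), Mul(Rational(-6, 7), N)) (Function('d')(N) = Mul(Rational(1, 7), Mul(Add(-1, Add(-5, Mul(-1, N))), 6)) = Mul(Rational(1, 7), Mul(Add(-6, Mul(-1, N)), 6)) = Mul(Rational(1, 7), Add(-36, Mul(-6, N))) = Add(Rational(-36, 7), Mul(Rational(-6, 7), N)))
o = Rational(-361, 98) (o = Mul(Rational(-1, 2), Pow(Add(5, Add(Rational(-36, 7), Mul(Rational(-6, 7), 3))), 2)) = Mul(Rational(-1, 2), Pow(Add(5, Add(Rational(-36, 7), Rational(-18, 7))), 2)) = Mul(Rational(-1, 2), Pow(Add(5, Rational(-54, 7)), 2)) = Mul(Rational(-1, 2), Pow(Rational(-19, 7), 2)) = Mul(Rational(-1, 2), Rational(361, 49)) = Rational(-361, 98) ≈ -3.6837)
Mul(Function('J')(12), o) = Mul(Add(Rational(1, 2), Mul(Rational(-1, 4), 12)), Rational(-361, 98)) = Mul(Add(Rational(1, 2), -3), Rational(-361, 98)) = Mul(Rational(-5, 2), Rational(-361, 98)) = Rational(1805, 196)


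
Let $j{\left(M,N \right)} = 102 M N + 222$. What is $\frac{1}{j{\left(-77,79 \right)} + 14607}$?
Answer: $- \frac{1}{605637} \approx -1.6512 \cdot 10^{-6}$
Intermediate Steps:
$j{\left(M,N \right)} = 222 + 102 M N$ ($j{\left(M,N \right)} = 102 M N + 222 = 222 + 102 M N$)
$\frac{1}{j{\left(-77,79 \right)} + 14607} = \frac{1}{\left(222 + 102 \left(-77\right) 79\right) + 14607} = \frac{1}{\left(222 - 620466\right) + 14607} = \frac{1}{-620244 + 14607} = \frac{1}{-605637} = - \frac{1}{605637}$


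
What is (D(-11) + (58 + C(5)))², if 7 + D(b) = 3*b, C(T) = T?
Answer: 529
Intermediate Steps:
D(b) = -7 + 3*b
(D(-11) + (58 + C(5)))² = ((-7 + 3*(-11)) + (58 + 5))² = ((-7 - 33) + 63)² = (-40 + 63)² = 23² = 529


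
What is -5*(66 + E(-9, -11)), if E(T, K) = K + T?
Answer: -230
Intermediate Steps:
-5*(66 + E(-9, -11)) = -5*(66 + (-11 - 9)) = -5*(66 - 20) = -5*46 = -230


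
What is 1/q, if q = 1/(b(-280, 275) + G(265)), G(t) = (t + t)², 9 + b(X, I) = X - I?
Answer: 280336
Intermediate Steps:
b(X, I) = -9 + X - I (b(X, I) = -9 + (X - I) = -9 + X - I)
G(t) = 4*t² (G(t) = (2*t)² = 4*t²)
q = 1/280336 (q = 1/((-9 - 280 - 1*275) + 4*265²) = 1/((-9 - 280 - 275) + 4*70225) = 1/(-564 + 280900) = 1/280336 ≈ 3.5671e-6)
1/q = 1/(1/280336) = 280336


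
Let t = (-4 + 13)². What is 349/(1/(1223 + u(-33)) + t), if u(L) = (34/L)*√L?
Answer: 116281495549/26988241307 - 5933*I*√33/161929447842 ≈ 4.3086 - 2.1048e-7*I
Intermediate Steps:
t = 81 (t = 9² = 81)
u(L) = 34/√L
349/(1/(1223 + u(-33)) + t) = 349/(1/(1223 + 34/√(-33)) + 81) = 349/(1/(1223 + 34*(-I*√33/33)) + 81) = 349/(1/(1223 - 34*I*√33/33) + 81) = 349/(81 + 1/(1223 - 34*I*√33/33))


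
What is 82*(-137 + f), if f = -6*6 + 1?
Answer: -14104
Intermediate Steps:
f = -35 (f = -36 + 1 = -35)
82*(-137 + f) = 82*(-137 - 35) = 82*(-172) = -14104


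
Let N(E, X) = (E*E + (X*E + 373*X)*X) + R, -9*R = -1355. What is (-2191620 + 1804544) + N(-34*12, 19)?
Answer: -2097868/9 ≈ -2.3310e+5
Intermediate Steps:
R = 1355/9 (R = -⅑*(-1355) = 1355/9 ≈ 150.56)
N(E, X) = 1355/9 + E² + X*(373*X + E*X) (N(E, X) = (E*E + (X*E + 373*X)*X) + 1355/9 = (E² + (E*X + 373*X)*X) + 1355/9 = (E² + (373*X + E*X)*X) + 1355/9 = (E² + X*(373*X + E*X)) + 1355/9 = 1355/9 + E² + X*(373*X + E*X))
(-2191620 + 1804544) + N(-34*12, 19) = (-2191620 + 1804544) + (1355/9 + (-34*12)² + 373*19² - 34*12*19²) = -387076 + (1355/9 + (-408)² + 373*361 - 408*361) = -387076 + (1355/9 + 166464 + 134653 - 147288) = -387076 + 1385816/9 = -2097868/9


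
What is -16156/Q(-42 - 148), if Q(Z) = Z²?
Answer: -4039/9025 ≈ -0.44753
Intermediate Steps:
-16156/Q(-42 - 148) = -16156/(-42 - 148)² = -16156/((-190)²) = -16156/36100 = -16156*1/36100 = -4039/9025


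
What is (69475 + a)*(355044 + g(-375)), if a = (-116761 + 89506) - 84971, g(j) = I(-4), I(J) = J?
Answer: -15178315040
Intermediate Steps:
g(j) = -4
a = -112226 (a = -27255 - 84971 = -112226)
(69475 + a)*(355044 + g(-375)) = (69475 - 112226)*(355044 - 4) = -42751*355040 = -15178315040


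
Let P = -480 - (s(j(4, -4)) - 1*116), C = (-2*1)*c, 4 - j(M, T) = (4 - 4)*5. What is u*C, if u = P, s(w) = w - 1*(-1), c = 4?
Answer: 2952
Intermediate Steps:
j(M, T) = 4 (j(M, T) = 4 - (4 - 4)*5 = 4 - 0*5 = 4 - 1*0 = 4 + 0 = 4)
C = -8 (C = -2*1*4 = -2*4 = -8)
s(w) = 1 + w (s(w) = w + 1 = 1 + w)
P = -369 (P = -480 - ((1 + 4) - 1*116) = -480 - (5 - 116) = -480 - 1*(-111) = -480 + 111 = -369)
u = -369
u*C = -369*(-8) = 2952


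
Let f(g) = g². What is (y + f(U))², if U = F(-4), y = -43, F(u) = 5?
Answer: 324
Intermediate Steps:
U = 5
(y + f(U))² = (-43 + 5²)² = (-43 + 25)² = (-18)² = 324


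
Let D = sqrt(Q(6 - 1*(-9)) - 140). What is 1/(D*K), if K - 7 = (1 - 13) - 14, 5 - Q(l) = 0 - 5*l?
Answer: I*sqrt(15)/570 ≈ 0.0067947*I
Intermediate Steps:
Q(l) = 5 + 5*l (Q(l) = 5 - (0 - 5*l) = 5 - (-5)*l = 5 + 5*l)
D = 2*I*sqrt(15) (D = sqrt((5 + 5*(6 - 1*(-9))) - 140) = sqrt((5 + 5*(6 + 9)) - 140) = sqrt((5 + 5*15) - 140) = sqrt((5 + 75) - 140) = sqrt(80 - 140) = sqrt(-60) = 2*I*sqrt(15) ≈ 7.746*I)
K = -19 (K = 7 + ((1 - 13) - 14) = 7 + (-12 - 14) = 7 - 26 = -19)
1/(D*K) = 1/((2*I*sqrt(15))*(-19)) = 1/(-38*I*sqrt(15)) = I*sqrt(15)/570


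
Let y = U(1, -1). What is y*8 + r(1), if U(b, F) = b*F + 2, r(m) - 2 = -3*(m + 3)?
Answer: -2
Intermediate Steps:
r(m) = -7 - 3*m (r(m) = 2 - 3*(m + 3) = 2 - 3*(3 + m) = 2 + (-9 - 3*m) = -7 - 3*m)
U(b, F) = 2 + F*b (U(b, F) = F*b + 2 = 2 + F*b)
y = 1 (y = 2 - 1*1 = 2 - 1 = 1)
y*8 + r(1) = 1*8 + (-7 - 3*1) = 8 + (-7 - 3) = 8 - 10 = -2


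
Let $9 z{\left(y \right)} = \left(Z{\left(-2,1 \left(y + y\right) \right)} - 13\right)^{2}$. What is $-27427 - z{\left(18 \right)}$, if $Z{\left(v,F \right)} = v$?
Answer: $-27452$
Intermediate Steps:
$z{\left(y \right)} = 25$ ($z{\left(y \right)} = \frac{\left(-2 - 13\right)^{2}}{9} = \frac{\left(-15\right)^{2}}{9} = \frac{1}{9} \cdot 225 = 25$)
$-27427 - z{\left(18 \right)} = -27427 - 25 = -27452$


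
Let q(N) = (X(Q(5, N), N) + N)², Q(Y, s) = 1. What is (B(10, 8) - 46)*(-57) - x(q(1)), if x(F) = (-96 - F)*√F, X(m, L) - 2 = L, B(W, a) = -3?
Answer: 3241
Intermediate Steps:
X(m, L) = 2 + L
q(N) = (2 + 2*N)² (q(N) = ((2 + N) + N)² = (2 + 2*N)²)
x(F) = √F*(-96 - F)
(B(10, 8) - 46)*(-57) - x(q(1)) = (-3 - 46)*(-57) - √(4*(1 + 1)²)*(-96 - 4*(1 + 1)²) = -49*(-57) - √(4*2²)*(-96 - 4*2²) = 2793 - √(4*4)*(-96 - 4*4) = 2793 - √16*(-96 - 1*16) = 2793 - 4*(-96 - 16) = 2793 - 4*(-112) = 2793 - 1*(-448) = 2793 + 448 = 3241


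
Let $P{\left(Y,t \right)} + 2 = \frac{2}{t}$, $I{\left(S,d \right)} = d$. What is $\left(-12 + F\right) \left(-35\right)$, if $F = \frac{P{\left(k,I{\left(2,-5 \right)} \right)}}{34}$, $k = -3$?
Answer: $\frac{7182}{17} \approx 422.47$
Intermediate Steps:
$P{\left(Y,t \right)} = -2 + \frac{2}{t}$
$F = - \frac{6}{85}$ ($F = \frac{-2 + \frac{2}{-5}}{34} = \left(-2 + 2 \left(- \frac{1}{5}\right)\right) \frac{1}{34} = \left(-2 - \frac{2}{5}\right) \frac{1}{34} = \left(- \frac{12}{5}\right) \frac{1}{34} = - \frac{6}{85} \approx -0.070588$)
$\left(-12 + F\right) \left(-35\right) = \left(-12 - \frac{6}{85}\right) \left(-35\right) = \left(- \frac{1026}{85}\right) \left(-35\right) = \frac{7182}{17}$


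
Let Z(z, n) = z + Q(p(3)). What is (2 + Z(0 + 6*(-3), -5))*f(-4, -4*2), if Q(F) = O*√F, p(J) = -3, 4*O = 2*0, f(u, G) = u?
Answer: 64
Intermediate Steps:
O = 0 (O = (2*0)/4 = (¼)*0 = 0)
Q(F) = 0 (Q(F) = 0*√F = 0)
Z(z, n) = z (Z(z, n) = z + 0 = z)
(2 + Z(0 + 6*(-3), -5))*f(-4, -4*2) = (2 + (0 + 6*(-3)))*(-4) = (2 + (0 - 18))*(-4) = (2 - 18)*(-4) = -16*(-4) = 64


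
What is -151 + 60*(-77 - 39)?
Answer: -7111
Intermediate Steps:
-151 + 60*(-77 - 39) = -151 + 60*(-116) = -151 - 6960 = -7111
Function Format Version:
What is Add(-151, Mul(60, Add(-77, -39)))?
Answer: -7111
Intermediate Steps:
Add(-151, Mul(60, Add(-77, -39))) = Add(-151, Mul(60, -116)) = Add(-151, -6960) = -7111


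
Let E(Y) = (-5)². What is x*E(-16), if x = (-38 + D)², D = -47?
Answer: 180625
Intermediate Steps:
E(Y) = 25
x = 7225 (x = (-38 - 47)² = (-85)² = 7225)
x*E(-16) = 7225*25 = 180625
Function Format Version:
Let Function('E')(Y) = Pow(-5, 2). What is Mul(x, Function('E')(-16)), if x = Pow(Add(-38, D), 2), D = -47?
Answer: 180625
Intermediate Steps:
Function('E')(Y) = 25
x = 7225 (x = Pow(Add(-38, -47), 2) = Pow(-85, 2) = 7225)
Mul(x, Function('E')(-16)) = Mul(7225, 25) = 180625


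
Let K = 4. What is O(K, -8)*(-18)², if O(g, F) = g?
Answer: 1296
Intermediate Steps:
O(K, -8)*(-18)² = 4*(-18)² = 4*324 = 1296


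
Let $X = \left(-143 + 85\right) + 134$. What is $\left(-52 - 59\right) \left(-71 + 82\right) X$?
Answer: $-92796$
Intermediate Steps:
$X = 76$ ($X = -58 + 134 = 76$)
$\left(-52 - 59\right) \left(-71 + 82\right) X = \left(-52 - 59\right) \left(-71 + 82\right) 76 = \left(-111\right) 11 \cdot 76 = \left(-1221\right) 76 = -92796$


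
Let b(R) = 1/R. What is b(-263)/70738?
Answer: -1/18604094 ≈ -5.3752e-8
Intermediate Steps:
b(-263)/70738 = 1/(-263*70738) = -1/263*1/70738 = -1/18604094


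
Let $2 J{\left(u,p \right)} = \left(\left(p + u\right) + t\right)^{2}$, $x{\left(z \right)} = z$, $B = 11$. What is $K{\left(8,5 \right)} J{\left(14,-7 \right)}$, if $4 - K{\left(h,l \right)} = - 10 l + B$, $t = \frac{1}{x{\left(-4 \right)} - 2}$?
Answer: $\frac{72283}{72} \approx 1003.9$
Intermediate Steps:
$t = - \frac{1}{6}$ ($t = \frac{1}{-4 - 2} = \frac{1}{-6} = - \frac{1}{6} \approx -0.16667$)
$K{\left(h,l \right)} = -7 + 10 l$ ($K{\left(h,l \right)} = 4 - \left(- 10 l + 11\right) = 4 - \left(11 - 10 l\right) = 4 + \left(-11 + 10 l\right) = -7 + 10 l$)
$J{\left(u,p \right)} = \frac{\left(- \frac{1}{6} + p + u\right)^{2}}{2}$ ($J{\left(u,p \right)} = \frac{\left(\left(p + u\right) - \frac{1}{6}\right)^{2}}{2} = \frac{\left(- \frac{1}{6} + p + u\right)^{2}}{2}$)
$K{\left(8,5 \right)} J{\left(14,-7 \right)} = \left(-7 + 10 \cdot 5\right) \frac{\left(-1 + 6 \left(-7\right) + 6 \cdot 14\right)^{2}}{72} = \left(-7 + 50\right) \frac{\left(-1 - 42 + 84\right)^{2}}{72} = 43 \frac{41^{2}}{72} = 43 \cdot \frac{1}{72} \cdot 1681 = 43 \cdot \frac{1681}{72} = \frac{72283}{72}$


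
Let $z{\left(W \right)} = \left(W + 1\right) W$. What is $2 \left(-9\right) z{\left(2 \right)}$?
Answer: $-108$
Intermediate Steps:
$z{\left(W \right)} = W \left(1 + W\right)$ ($z{\left(W \right)} = \left(1 + W\right) W = W \left(1 + W\right)$)
$2 \left(-9\right) z{\left(2 \right)} = 2 \left(-9\right) 2 \left(1 + 2\right) = - 18 \cdot 2 \cdot 3 = \left(-18\right) 6 = -108$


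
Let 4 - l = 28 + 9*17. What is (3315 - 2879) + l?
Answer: 259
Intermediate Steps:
l = -177 (l = 4 - (28 + 9*17) = 4 - (28 + 153) = 4 - 1*181 = 4 - 181 = -177)
(3315 - 2879) + l = (3315 - 2879) - 177 = 436 - 177 = 259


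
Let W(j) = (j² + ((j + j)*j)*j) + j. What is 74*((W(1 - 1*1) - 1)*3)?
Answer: -222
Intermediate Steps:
W(j) = j + j² + 2*j³ (W(j) = (j² + ((2*j)*j)*j) + j = (j² + (2*j²)*j) + j = (j² + 2*j³) + j = j + j² + 2*j³)
74*((W(1 - 1*1) - 1)*3) = 74*(((1 - 1*1)*(1 + (1 - 1*1) + 2*(1 - 1*1)²) - 1)*3) = 74*(((1 - 1)*(1 + (1 - 1) + 2*(1 - 1)²) - 1)*3) = 74*((0*(1 + 0 + 2*0²) - 1)*3) = 74*((0*(1 + 0 + 2*0) - 1)*3) = 74*((0*(1 + 0 + 0) - 1)*3) = 74*((0*1 - 1)*3) = 74*((0 - 1)*3) = 74*(-1*3) = 74*(-3) = -222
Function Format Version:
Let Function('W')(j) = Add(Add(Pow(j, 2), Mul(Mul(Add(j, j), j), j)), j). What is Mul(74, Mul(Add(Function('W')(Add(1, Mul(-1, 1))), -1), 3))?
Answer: -222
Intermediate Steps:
Function('W')(j) = Add(j, Pow(j, 2), Mul(2, Pow(j, 3))) (Function('W')(j) = Add(Add(Pow(j, 2), Mul(Mul(Mul(2, j), j), j)), j) = Add(Add(Pow(j, 2), Mul(Mul(2, Pow(j, 2)), j)), j) = Add(Add(Pow(j, 2), Mul(2, Pow(j, 3))), j) = Add(j, Pow(j, 2), Mul(2, Pow(j, 3))))
Mul(74, Mul(Add(Function('W')(Add(1, Mul(-1, 1))), -1), 3)) = Mul(74, Mul(Add(Mul(Add(1, Mul(-1, 1)), Add(1, Add(1, Mul(-1, 1)), Mul(2, Pow(Add(1, Mul(-1, 1)), 2)))), -1), 3)) = Mul(74, Mul(Add(Mul(Add(1, -1), Add(1, Add(1, -1), Mul(2, Pow(Add(1, -1), 2)))), -1), 3)) = Mul(74, Mul(Add(Mul(0, Add(1, 0, Mul(2, Pow(0, 2)))), -1), 3)) = Mul(74, Mul(Add(Mul(0, Add(1, 0, Mul(2, 0))), -1), 3)) = Mul(74, Mul(Add(Mul(0, Add(1, 0, 0)), -1), 3)) = Mul(74, Mul(Add(Mul(0, 1), -1), 3)) = Mul(74, Mul(Add(0, -1), 3)) = Mul(74, Mul(-1, 3)) = Mul(74, -3) = -222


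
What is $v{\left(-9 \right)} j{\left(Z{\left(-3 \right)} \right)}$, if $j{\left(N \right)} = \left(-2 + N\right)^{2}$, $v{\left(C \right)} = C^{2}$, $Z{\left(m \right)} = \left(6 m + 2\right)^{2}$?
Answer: $5225796$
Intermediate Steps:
$Z{\left(m \right)} = \left(2 + 6 m\right)^{2}$
$v{\left(-9 \right)} j{\left(Z{\left(-3 \right)} \right)} = \left(-9\right)^{2} \left(-2 + 4 \left(1 + 3 \left(-3\right)\right)^{2}\right)^{2} = 81 \left(-2 + 4 \left(1 - 9\right)^{2}\right)^{2} = 81 \left(-2 + 4 \left(-8\right)^{2}\right)^{2} = 81 \left(-2 + 4 \cdot 64\right)^{2} = 81 \left(-2 + 256\right)^{2} = 81 \cdot 254^{2} = 81 \cdot 64516 = 5225796$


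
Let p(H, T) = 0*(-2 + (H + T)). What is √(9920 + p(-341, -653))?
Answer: 8*√155 ≈ 99.599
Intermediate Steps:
p(H, T) = 0 (p(H, T) = 0*(-2 + H + T) = 0)
√(9920 + p(-341, -653)) = √(9920 + 0) = √9920 = 8*√155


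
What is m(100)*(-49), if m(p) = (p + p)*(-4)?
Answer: 39200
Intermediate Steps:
m(p) = -8*p (m(p) = (2*p)*(-4) = -8*p)
m(100)*(-49) = -8*100*(-49) = -800*(-49) = 39200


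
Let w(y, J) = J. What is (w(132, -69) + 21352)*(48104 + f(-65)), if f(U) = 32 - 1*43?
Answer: 1023563319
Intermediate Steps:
f(U) = -11 (f(U) = 32 - 43 = -11)
(w(132, -69) + 21352)*(48104 + f(-65)) = (-69 + 21352)*(48104 - 11) = 21283*48093 = 1023563319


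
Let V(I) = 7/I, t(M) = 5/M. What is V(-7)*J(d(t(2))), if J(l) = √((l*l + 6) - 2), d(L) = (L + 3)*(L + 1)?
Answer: -√5993/4 ≈ -19.354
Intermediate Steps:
d(L) = (1 + L)*(3 + L) (d(L) = (3 + L)*(1 + L) = (1 + L)*(3 + L))
J(l) = √(4 + l²) (J(l) = √((l² + 6) - 2) = √((6 + l²) - 2) = √(4 + l²))
V(-7)*J(d(t(2))) = (7/(-7))*√(4 + (3 + (5/2)² + 4*(5/2))²) = (7*(-⅐))*√(4 + (3 + (5*(½))² + 4*(5*(½)))²) = -√(4 + (3 + (5/2)² + 4*(5/2))²) = -√(4 + (3 + 25/4 + 10)²) = -√(4 + (77/4)²) = -√(4 + 5929/16) = -√(5993/16) = -√5993/4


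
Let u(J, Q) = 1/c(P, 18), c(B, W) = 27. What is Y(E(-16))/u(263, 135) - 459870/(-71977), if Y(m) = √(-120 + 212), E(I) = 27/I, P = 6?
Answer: 459870/71977 + 54*√23 ≈ 265.36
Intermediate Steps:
Y(m) = 2*√23 (Y(m) = √92 = 2*√23)
u(J, Q) = 1/27
Y(E(-16))/u(263, 135) - 459870/(-71977) = (2*√23)/(1/27) - 459870/(-71977) = (2*√23)*27 - 459870*(-1/71977) = 54*√23 + 459870/71977 = 459870/71977 + 54*√23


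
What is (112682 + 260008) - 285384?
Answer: 87306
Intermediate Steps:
(112682 + 260008) - 285384 = 372690 - 285384 = 87306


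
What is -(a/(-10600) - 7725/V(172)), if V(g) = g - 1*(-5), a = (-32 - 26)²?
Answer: 6873369/156350 ≈ 43.961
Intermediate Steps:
a = 3364 (a = (-58)² = 3364)
V(g) = 5 + g (V(g) = g + 5 = 5 + g)
-(a/(-10600) - 7725/V(172)) = -(3364/(-10600) - 7725/(5 + 172)) = -(3364*(-1/10600) - 7725/177) = -(-841/2650 - 7725*1/177) = -(-841/2650 - 2575/59) = -1*(-6873369/156350) = 6873369/156350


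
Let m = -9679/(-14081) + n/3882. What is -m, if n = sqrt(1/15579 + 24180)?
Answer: -9679/14081 - sqrt(652068082551)/20159226 ≈ -0.72744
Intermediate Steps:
n = sqrt(652068082551)/5193 (n = sqrt(1/15579 + 24180) = sqrt(376700221/15579) = sqrt(652068082551)/5193 ≈ 155.50)
m = 9679/14081 + sqrt(652068082551)/20159226 (m = -9679/(-14081) + (sqrt(652068082551)/5193)/3882 = -9679*(-1/14081) + (sqrt(652068082551)/5193)*(1/3882) = 9679/14081 + sqrt(652068082551)/20159226 ≈ 0.72744)
-m = -(9679/14081 + sqrt(652068082551)/20159226) = -9679/14081 - sqrt(652068082551)/20159226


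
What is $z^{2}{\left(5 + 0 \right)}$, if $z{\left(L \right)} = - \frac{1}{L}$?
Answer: $\frac{1}{25} \approx 0.04$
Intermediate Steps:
$z^{2}{\left(5 + 0 \right)} = \left(- \frac{1}{5 + 0}\right)^{2} = \left(- \frac{1}{5}\right)^{2} = \frac{1}{25}$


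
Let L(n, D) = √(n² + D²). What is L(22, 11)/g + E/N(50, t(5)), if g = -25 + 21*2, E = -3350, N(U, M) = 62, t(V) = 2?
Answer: -1675/31 + 11*√5/17 ≈ -52.585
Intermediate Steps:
L(n, D) = √(D² + n²)
g = 17 (g = -25 + 42 = 17)
L(22, 11)/g + E/N(50, t(5)) = √(11² + 22²)/17 - 3350/62 = √(121 + 484)*(1/17) - 3350*1/62 = √605*(1/17) - 1675/31 = (11*√5)*(1/17) - 1675/31 = 11*√5/17 - 1675/31 = -1675/31 + 11*√5/17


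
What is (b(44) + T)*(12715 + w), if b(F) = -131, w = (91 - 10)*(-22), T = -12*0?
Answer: -1432223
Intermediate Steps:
T = 0
w = -1782 (w = 81*(-22) = -1782)
(b(44) + T)*(12715 + w) = (-131 + 0)*(12715 - 1782) = -131*10933 = -1432223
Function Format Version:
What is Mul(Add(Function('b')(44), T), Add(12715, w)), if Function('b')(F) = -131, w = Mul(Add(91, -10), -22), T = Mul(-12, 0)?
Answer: -1432223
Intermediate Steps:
T = 0
w = -1782 (w = Mul(81, -22) = -1782)
Mul(Add(Function('b')(44), T), Add(12715, w)) = Mul(Add(-131, 0), Add(12715, -1782)) = Mul(-131, 10933) = -1432223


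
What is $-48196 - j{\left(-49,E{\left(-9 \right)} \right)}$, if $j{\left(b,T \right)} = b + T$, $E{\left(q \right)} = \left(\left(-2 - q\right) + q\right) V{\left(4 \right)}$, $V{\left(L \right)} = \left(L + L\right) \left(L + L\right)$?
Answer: $-48019$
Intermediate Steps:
$V{\left(L \right)} = 4 L^{2}$ ($V{\left(L \right)} = 2 L 2 L = 4 L^{2}$)
$E{\left(q \right)} = -128$ ($E{\left(q \right)} = \left(\left(-2 - q\right) + q\right) 4 \cdot 4^{2} = - 2 \cdot 4 \cdot 16 = \left(-2\right) 64 = -128$)
$j{\left(b,T \right)} = T + b$
$-48196 - j{\left(-49,E{\left(-9 \right)} \right)} = -48196 - \left(-128 - 49\right) = -48196 - -177 = -48196 + 177 = -48019$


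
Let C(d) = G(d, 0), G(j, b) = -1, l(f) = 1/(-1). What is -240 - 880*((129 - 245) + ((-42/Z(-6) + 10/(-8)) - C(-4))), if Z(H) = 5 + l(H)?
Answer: 111300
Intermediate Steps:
l(f) = -1
Z(H) = 4 (Z(H) = 5 - 1 = 4)
C(d) = -1
-240 - 880*((129 - 245) + ((-42/Z(-6) + 10/(-8)) - C(-4))) = -240 - 880*((129 - 245) + ((-42/4 + 10/(-8)) - 1*(-1))) = -240 - 880*(-116 + ((-42*¼ + 10*(-⅛)) + 1)) = -240 - 880*(-116 + ((-21/2 - 5/4) + 1)) = -240 - 880*(-116 + (-47/4 + 1)) = -240 - 880*(-116 - 43/4) = -240 - 880*(-507/4) = -240 + 111540 = 111300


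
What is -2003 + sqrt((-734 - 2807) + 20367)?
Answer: -2003 + sqrt(16826) ≈ -1873.3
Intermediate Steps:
-2003 + sqrt((-734 - 2807) + 20367) = -2003 + sqrt(-3541 + 20367) = -2003 + sqrt(16826)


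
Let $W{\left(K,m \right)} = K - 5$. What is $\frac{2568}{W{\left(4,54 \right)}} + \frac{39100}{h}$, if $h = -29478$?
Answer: $- \frac{2227606}{867} \approx -2569.3$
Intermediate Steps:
$W{\left(K,m \right)} = -5 + K$ ($W{\left(K,m \right)} = K - 5 = -5 + K$)
$\frac{2568}{W{\left(4,54 \right)}} + \frac{39100}{h} = \frac{2568}{-5 + 4} + \frac{39100}{-29478} = \frac{2568}{-1} + 39100 \left(- \frac{1}{29478}\right) = 2568 \left(-1\right) - \frac{1150}{867} = -2568 - \frac{1150}{867} = - \frac{2227606}{867}$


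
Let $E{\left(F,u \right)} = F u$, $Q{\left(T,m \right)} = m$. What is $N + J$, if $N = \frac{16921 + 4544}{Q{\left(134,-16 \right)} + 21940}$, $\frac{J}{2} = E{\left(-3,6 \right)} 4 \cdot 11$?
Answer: $- \frac{1285413}{812} \approx -1583.0$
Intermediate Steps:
$J = -1584$ ($J = 2 \left(-3\right) 6 \cdot 4 \cdot 11 = 2 \left(-18\right) 4 \cdot 11 = 2 \left(\left(-72\right) 11\right) = 2 \left(-792\right) = -1584$)
$N = \frac{795}{812}$ ($N = \frac{16921 + 4544}{-16 + 21940} = \frac{21465}{21924} = 21465 \cdot \frac{1}{21924} = \frac{795}{812} \approx 0.97906$)
$N + J = \frac{795}{812} - 1584 = - \frac{1285413}{812}$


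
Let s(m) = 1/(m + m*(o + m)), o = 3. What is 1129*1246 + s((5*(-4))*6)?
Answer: 19581737281/13920 ≈ 1.4067e+6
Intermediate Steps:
s(m) = 1/(m + m*(3 + m))
1129*1246 + s((5*(-4))*6) = 1129*1246 + 1/((((5*(-4))*6))*(4 + (5*(-4))*6)) = 1406734 + 1/(((-20*6))*(4 - 20*6)) = 1406734 + 1/((-120)*(4 - 120)) = 1406734 - 1/120/(-116) = 1406734 - 1/120*(-1/116) = 1406734 + 1/13920 = 19581737281/13920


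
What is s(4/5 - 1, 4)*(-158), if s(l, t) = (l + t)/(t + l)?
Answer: -158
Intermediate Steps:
s(l, t) = 1 (s(l, t) = (l + t)/(l + t) = 1)
s(4/5 - 1, 4)*(-158) = 1*(-158) = -158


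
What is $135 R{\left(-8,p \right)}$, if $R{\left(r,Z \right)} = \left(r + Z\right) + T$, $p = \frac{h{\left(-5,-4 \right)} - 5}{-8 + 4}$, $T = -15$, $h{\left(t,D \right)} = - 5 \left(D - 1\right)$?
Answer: $-3780$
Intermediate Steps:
$h{\left(t,D \right)} = 5 - 5 D$ ($h{\left(t,D \right)} = - 5 \left(-1 + D\right) = 5 - 5 D$)
$p = -5$ ($p = \frac{\left(5 - -20\right) - 5}{-8 + 4} = \frac{\left(5 + 20\right) - 5}{-4} = \left(25 - 5\right) \left(- \frac{1}{4}\right) = 20 \left(- \frac{1}{4}\right) = -5$)
$R{\left(r,Z \right)} = -15 + Z + r$ ($R{\left(r,Z \right)} = \left(r + Z\right) - 15 = \left(Z + r\right) - 15 = -15 + Z + r$)
$135 R{\left(-8,p \right)} = 135 \left(-15 - 5 - 8\right) = 135 \left(-28\right) = -3780$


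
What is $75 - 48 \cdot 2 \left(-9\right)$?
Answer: $939$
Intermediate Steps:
$75 - 48 \cdot 2 \left(-9\right) = 75 - -864 = 75 + 864 = 939$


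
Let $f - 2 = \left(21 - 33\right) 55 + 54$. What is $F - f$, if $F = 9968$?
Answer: $10572$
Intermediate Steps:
$f = -604$ ($f = 2 + \left(\left(21 - 33\right) 55 + 54\right) = 2 + \left(\left(-12\right) 55 + 54\right) = 2 + \left(-660 + 54\right) = 2 - 606 = -604$)
$F - f = 9968 - -604 = 9968 + 604 = 10572$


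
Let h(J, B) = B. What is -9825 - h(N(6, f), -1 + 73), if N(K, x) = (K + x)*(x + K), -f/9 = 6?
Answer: -9897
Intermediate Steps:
f = -54 (f = -9*6 = -54)
N(K, x) = (K + x)² (N(K, x) = (K + x)*(K + x) = (K + x)²)
-9825 - h(N(6, f), -1 + 73) = -9825 - (-1 + 73) = -9825 - 1*72 = -9825 - 72 = -9897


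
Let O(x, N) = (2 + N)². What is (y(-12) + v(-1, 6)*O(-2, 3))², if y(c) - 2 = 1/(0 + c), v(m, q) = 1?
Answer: 104329/144 ≈ 724.51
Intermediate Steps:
y(c) = 2 + 1/c (y(c) = 2 + 1/(0 + c) = 2 + 1/c)
(y(-12) + v(-1, 6)*O(-2, 3))² = ((2 + 1/(-12)) + 1*(2 + 3)²)² = ((2 - 1/12) + 1*5²)² = (23/12 + 1*25)² = (23/12 + 25)² = (323/12)² = 104329/144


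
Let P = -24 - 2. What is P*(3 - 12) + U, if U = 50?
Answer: 284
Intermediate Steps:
P = -26
P*(3 - 12) + U = -26*(3 - 12) + 50 = -26*(-9) + 50 = 234 + 50 = 284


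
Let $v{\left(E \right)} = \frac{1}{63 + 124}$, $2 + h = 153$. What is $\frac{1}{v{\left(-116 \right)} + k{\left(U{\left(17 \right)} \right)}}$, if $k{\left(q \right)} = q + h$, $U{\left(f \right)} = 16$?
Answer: $\frac{187}{31230} \approx 0.0059878$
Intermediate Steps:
$h = 151$ ($h = -2 + 153 = 151$)
$v{\left(E \right)} = \frac{1}{187}$
$k{\left(q \right)} = 151 + q$ ($k{\left(q \right)} = q + 151 = 151 + q$)
$\frac{1}{v{\left(-116 \right)} + k{\left(U{\left(17 \right)} \right)}} = \frac{1}{\frac{1}{187} + \left(151 + 16\right)} = \frac{1}{\frac{1}{187} + 167} = \frac{1}{\frac{31230}{187}} = \frac{187}{31230}$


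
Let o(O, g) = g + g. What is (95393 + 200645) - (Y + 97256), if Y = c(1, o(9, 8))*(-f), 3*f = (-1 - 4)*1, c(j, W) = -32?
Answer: 596506/3 ≈ 1.9884e+5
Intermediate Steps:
o(O, g) = 2*g
f = -5/3 (f = ((-1 - 4)*1)/3 = (-5*1)/3 = (1/3)*(-5) = -5/3 ≈ -1.6667)
Y = -160/3 (Y = -(-32)*(-5)/3 = -32*5/3 = -160/3 ≈ -53.333)
(95393 + 200645) - (Y + 97256) = (95393 + 200645) - (-160/3 + 97256) = 296038 - 1*291608/3 = 296038 - 291608/3 = 596506/3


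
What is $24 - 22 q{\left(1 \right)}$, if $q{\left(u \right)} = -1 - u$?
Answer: $68$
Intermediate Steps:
$24 - 22 q{\left(1 \right)} = 24 - 22 \left(-1 - 1\right) = 24 - -44 = 24 + 44 = 68$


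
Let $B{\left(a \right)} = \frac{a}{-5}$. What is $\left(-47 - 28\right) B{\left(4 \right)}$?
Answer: $60$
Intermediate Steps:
$B{\left(a \right)} = - \frac{a}{5}$ ($B{\left(a \right)} = a \left(- \frac{1}{5}\right) = - \frac{a}{5}$)
$\left(-47 - 28\right) B{\left(4 \right)} = \left(-47 - 28\right) \left(\left(- \frac{1}{5}\right) 4\right) = \left(-75\right) \left(- \frac{4}{5}\right) = 60$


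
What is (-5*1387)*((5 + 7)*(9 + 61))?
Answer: -5825400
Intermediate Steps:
(-5*1387)*((5 + 7)*(9 + 61)) = -83220*70 = -6935*840 = -5825400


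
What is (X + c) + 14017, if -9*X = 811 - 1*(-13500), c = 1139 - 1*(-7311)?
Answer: 187892/9 ≈ 20877.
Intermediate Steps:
c = 8450 (c = 1139 + 7311 = 8450)
X = -14311/9 (X = -(811 - 1*(-13500))/9 = -(811 + 13500)/9 = -⅑*14311 = -14311/9 ≈ -1590.1)
(X + c) + 14017 = (-14311/9 + 8450) + 14017 = 61739/9 + 14017 = 187892/9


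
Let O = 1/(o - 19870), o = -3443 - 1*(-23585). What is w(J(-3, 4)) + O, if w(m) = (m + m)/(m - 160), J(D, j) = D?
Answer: 1795/44336 ≈ 0.040486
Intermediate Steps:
o = 20142 (o = -3443 + 23585 = 20142)
w(m) = 2*m/(-160 + m) (w(m) = (2*m)/(-160 + m) = 2*m/(-160 + m))
O = 1/272 (O = 1/(20142 - 19870) = 1/272 ≈ 0.0036765)
w(J(-3, 4)) + O = 2*(-3)/(-160 - 3) + 1/272 = 2*(-3)/(-163) + 1/272 = 2*(-3)*(-1/163) + 1/272 = 6/163 + 1/272 = 1795/44336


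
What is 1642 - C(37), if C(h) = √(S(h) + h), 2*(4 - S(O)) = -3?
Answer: 1642 - √170/2 ≈ 1635.5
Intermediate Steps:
S(O) = 11/2 (S(O) = 4 - ½*(-3) = 4 + 3/2 = 11/2)
C(h) = √(11/2 + h)
1642 - C(37) = 1642 - √(22 + 4*37)/2 = 1642 - √(22 + 148)/2 = 1642 - √170/2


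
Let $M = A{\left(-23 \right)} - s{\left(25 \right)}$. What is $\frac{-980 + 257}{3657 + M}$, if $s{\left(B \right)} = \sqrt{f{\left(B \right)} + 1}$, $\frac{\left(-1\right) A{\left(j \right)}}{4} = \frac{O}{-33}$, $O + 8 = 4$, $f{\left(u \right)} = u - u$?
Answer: $- \frac{23859}{120632} \approx -0.19778$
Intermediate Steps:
$f{\left(u \right)} = 0$
$O = -4$ ($O = -8 + 4 = -4$)
$A{\left(j \right)} = - \frac{16}{33}$ ($A{\left(j \right)} = - 4 \left(- \frac{4}{-33}\right) = - 4 \left(\left(-4\right) \left(- \frac{1}{33}\right)\right) = \left(-4\right) \frac{4}{33} = - \frac{16}{33}$)
$s{\left(B \right)} = 1$ ($s{\left(B \right)} = \sqrt{0 + 1} = \sqrt{1} = 1$)
$M = - \frac{49}{33}$ ($M = - \frac{16}{33} - 1 = - \frac{49}{33} \approx -1.4848$)
$\frac{-980 + 257}{3657 + M} = \frac{-980 + 257}{3657 - \frac{49}{33}} = - \frac{723}{\frac{120632}{33}} = \left(-723\right) \frac{33}{120632} = - \frac{23859}{120632}$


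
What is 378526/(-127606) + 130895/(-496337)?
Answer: -102289723316/31667789611 ≈ -3.2301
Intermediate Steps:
378526/(-127606) + 130895/(-496337) = 378526*(-1/127606) + 130895*(-1/496337) = -189263/63803 - 130895/496337 = -102289723316/31667789611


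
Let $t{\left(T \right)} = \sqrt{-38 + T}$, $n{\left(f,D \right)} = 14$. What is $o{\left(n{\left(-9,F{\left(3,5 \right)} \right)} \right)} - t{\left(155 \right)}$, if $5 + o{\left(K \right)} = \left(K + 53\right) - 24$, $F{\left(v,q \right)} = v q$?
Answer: $38 - 3 \sqrt{13} \approx 27.183$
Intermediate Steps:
$F{\left(v,q \right)} = q v$
$o{\left(K \right)} = 24 + K$ ($o{\left(K \right)} = -5 + \left(\left(K + 53\right) - 24\right) = -5 + \left(\left(53 + K\right) - 24\right) = -5 + \left(29 + K\right) = 24 + K$)
$o{\left(n{\left(-9,F{\left(3,5 \right)} \right)} \right)} - t{\left(155 \right)} = \left(24 + 14\right) - \sqrt{-38 + 155} = 38 - \sqrt{117} = 38 - 3 \sqrt{13}$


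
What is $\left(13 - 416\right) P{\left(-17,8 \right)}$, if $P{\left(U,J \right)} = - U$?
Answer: $-6851$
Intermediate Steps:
$\left(13 - 416\right) P{\left(-17,8 \right)} = \left(13 - 416\right) \left(\left(-1\right) \left(-17\right)\right) = \left(-403\right) 17 = -6851$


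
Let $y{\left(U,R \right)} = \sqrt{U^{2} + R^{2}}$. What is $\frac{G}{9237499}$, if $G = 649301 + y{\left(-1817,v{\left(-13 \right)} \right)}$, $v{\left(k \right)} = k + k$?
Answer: $\frac{649301}{9237499} + \frac{\sqrt{3302165}}{9237499} \approx 0.070486$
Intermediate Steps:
$v{\left(k \right)} = 2 k$
$y{\left(U,R \right)} = \sqrt{R^{2} + U^{2}}$
$G = 649301 + \sqrt{3302165}$ ($G = 649301 + \sqrt{\left(2 \left(-13\right)\right)^{2} + \left(-1817\right)^{2}} = 649301 + \sqrt{\left(-26\right)^{2} + 3301489} = 649301 + \sqrt{676 + 3301489} = 649301 + \sqrt{3302165} \approx 6.5112 \cdot 10^{5}$)
$\frac{G}{9237499} = \frac{649301 + \sqrt{3302165}}{9237499} = \left(649301 + \sqrt{3302165}\right) \frac{1}{9237499} = \frac{649301}{9237499} + \frac{\sqrt{3302165}}{9237499}$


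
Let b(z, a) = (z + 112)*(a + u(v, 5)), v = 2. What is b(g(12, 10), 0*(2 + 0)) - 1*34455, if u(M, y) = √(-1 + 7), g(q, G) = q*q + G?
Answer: -34455 + 266*√6 ≈ -33803.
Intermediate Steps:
g(q, G) = G + q² (g(q, G) = q² + G = G + q²)
u(M, y) = √6
b(z, a) = (112 + z)*(a + √6) (b(z, a) = (z + 112)*(a + √6) = (112 + z)*(a + √6))
b(g(12, 10), 0*(2 + 0)) - 1*34455 = (112*(0*(2 + 0)) + 112*√6 + (0*(2 + 0))*(10 + 12²) + (10 + 12²)*√6) - 1*34455 = (112*(0*2) + 112*√6 + (0*2)*(10 + 144) + (10 + 144)*√6) - 34455 = (112*0 + 112*√6 + 0*154 + 154*√6) - 34455 = (0 + 112*√6 + 0 + 154*√6) - 34455 = 266*√6 - 34455 = -34455 + 266*√6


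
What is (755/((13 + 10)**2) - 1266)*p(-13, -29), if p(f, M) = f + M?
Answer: 28096278/529 ≈ 53112.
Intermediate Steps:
p(f, M) = M + f
(755/((13 + 10)**2) - 1266)*p(-13, -29) = (755/((13 + 10)**2) - 1266)*(-29 - 13) = (755/(23**2) - 1266)*(-42) = (755/529 - 1266)*(-42) = -668959/529*(-42) = 28096278/529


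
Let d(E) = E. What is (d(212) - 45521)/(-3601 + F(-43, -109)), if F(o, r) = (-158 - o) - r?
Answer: 45309/3607 ≈ 12.561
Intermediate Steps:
F(o, r) = -158 - o - r
(d(212) - 45521)/(-3601 + F(-43, -109)) = (212 - 45521)/(-3601 + (-158 - 1*(-43) - 1*(-109))) = -45309/(-3601 + (-158 + 43 + 109)) = -45309/(-3601 - 6) = -45309/(-3607) = -45309*(-1/3607) = 45309/3607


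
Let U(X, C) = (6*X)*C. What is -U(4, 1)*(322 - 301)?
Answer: -504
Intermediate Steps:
U(X, C) = 6*C*X
-U(4, 1)*(322 - 301) = -6*1*4*(322 - 301) = -24*21 = -1*504 = -504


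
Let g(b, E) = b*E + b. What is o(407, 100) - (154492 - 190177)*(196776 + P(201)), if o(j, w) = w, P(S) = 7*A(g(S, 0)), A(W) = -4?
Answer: 7020952480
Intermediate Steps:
g(b, E) = b + E*b (g(b, E) = E*b + b = b + E*b)
P(S) = -28 (P(S) = 7*(-4) = -28)
o(407, 100) - (154492 - 190177)*(196776 + P(201)) = 100 - (154492 - 190177)*(196776 - 28) = 100 - (-35685)*196748 = 100 - 1*(-7020952380) = 100 + 7020952380 = 7020952480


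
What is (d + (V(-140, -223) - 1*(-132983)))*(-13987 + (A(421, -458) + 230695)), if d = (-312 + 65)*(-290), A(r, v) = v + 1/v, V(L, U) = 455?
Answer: 10155223592466/229 ≈ 4.4346e+10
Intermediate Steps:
d = 71630 (d = -247*(-290) = 71630)
(d + (V(-140, -223) - 1*(-132983)))*(-13987 + (A(421, -458) + 230695)) = (71630 + (455 - 1*(-132983)))*(-13987 + ((-458 + 1/(-458)) + 230695)) = (71630 + (455 + 132983))*(-13987 + ((-458 - 1/458) + 230695)) = (71630 + 133438)*(-13987 + (-209765/458 + 230695)) = 205068*(-13987 + 105448545/458) = 205068*(99042499/458) = 10155223592466/229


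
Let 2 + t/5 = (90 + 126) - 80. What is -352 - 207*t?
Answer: -139042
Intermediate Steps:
t = 670 (t = -10 + 5*((90 + 126) - 80) = -10 + 5*(216 - 80) = -10 + 5*136 = -10 + 680 = 670)
-352 - 207*t = -352 - 207*670 = -352 - 138690 = -139042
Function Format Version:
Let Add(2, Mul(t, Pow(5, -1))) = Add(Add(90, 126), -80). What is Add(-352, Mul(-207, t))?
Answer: -139042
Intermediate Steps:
t = 670 (t = Add(-10, Mul(5, Add(Add(90, 126), -80))) = Add(-10, Mul(5, Add(216, -80))) = Add(-10, Mul(5, 136)) = Add(-10, 680) = 670)
Add(-352, Mul(-207, t)) = Add(-352, Mul(-207, 670)) = Add(-352, -138690) = -139042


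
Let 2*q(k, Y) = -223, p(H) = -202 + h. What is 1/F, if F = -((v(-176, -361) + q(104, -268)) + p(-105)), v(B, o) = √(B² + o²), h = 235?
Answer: -314/620539 - 4*√161297/620539 ≈ -0.0030948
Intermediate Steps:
p(H) = 33 (p(H) = -202 + 235 = 33)
q(k, Y) = -223/2 (q(k, Y) = (½)*(-223) = -223/2)
F = 157/2 - √161297 (F = -((√((-176)² + (-361)²) - 223/2) + 33) = -((√(30976 + 130321) - 223/2) + 33) = -((√161297 - 223/2) + 33) = -((-223/2 + √161297) + 33) = -(-157/2 + √161297) = 157/2 - √161297 ≈ -323.12)
1/F = 1/(157/2 - √161297)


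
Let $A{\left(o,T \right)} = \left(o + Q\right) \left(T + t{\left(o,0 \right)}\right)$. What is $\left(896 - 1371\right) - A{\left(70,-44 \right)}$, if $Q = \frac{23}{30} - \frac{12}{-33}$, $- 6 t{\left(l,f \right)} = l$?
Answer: $\frac{3449741}{990} \approx 3484.6$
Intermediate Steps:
$t{\left(l,f \right)} = - \frac{l}{6}$
$Q = \frac{373}{330}$ ($Q = 23 \cdot \frac{1}{30} - - \frac{4}{11} = \frac{23}{30} + \frac{4}{11} = \frac{373}{330} \approx 1.1303$)
$A{\left(o,T \right)} = \left(\frac{373}{330} + o\right) \left(T - \frac{o}{6}\right)$ ($A{\left(o,T \right)} = \left(o + \frac{373}{330}\right) \left(T - \frac{o}{6}\right) = \left(\frac{373}{330} + o\right) \left(T - \frac{o}{6}\right)$)
$\left(896 - 1371\right) - A{\left(70,-44 \right)} = \left(896 - 1371\right) - \left(\left(- \frac{373}{1980}\right) 70 - \frac{70^{2}}{6} + \frac{373}{330} \left(-44\right) - 3080\right) = -475 - \left(- \frac{2611}{198} - \frac{2450}{3} - \frac{746}{15} - 3080\right) = -475 - - \frac{3919991}{990} = -475 + \frac{3919991}{990} = \frac{3449741}{990}$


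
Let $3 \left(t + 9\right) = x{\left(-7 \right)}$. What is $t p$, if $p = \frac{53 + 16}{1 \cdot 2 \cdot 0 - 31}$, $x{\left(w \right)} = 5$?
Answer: $\frac{506}{31} \approx 16.323$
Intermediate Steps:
$t = - \frac{22}{3}$ ($t = -9 + \frac{1}{3} \cdot 5 = -9 + \frac{5}{3} = - \frac{22}{3} \approx -7.3333$)
$p = - \frac{69}{31}$ ($p = \frac{69}{2 \cdot 0 - 31} = \frac{69}{0 - 31} = \frac{69}{-31} = 69 \left(- \frac{1}{31}\right) = - \frac{69}{31} \approx -2.2258$)
$t p = \left(- \frac{22}{3}\right) \left(- \frac{69}{31}\right) = \frac{506}{31}$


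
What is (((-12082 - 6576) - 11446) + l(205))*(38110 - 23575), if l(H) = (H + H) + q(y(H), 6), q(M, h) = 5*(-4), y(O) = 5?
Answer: -431892990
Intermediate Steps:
q(M, h) = -20
l(H) = -20 + 2*H (l(H) = (H + H) - 20 = 2*H - 20 = -20 + 2*H)
(((-12082 - 6576) - 11446) + l(205))*(38110 - 23575) = (((-12082 - 6576) - 11446) + (-20 + 2*205))*(38110 - 23575) = ((-18658 - 11446) + (-20 + 410))*14535 = (-30104 + 390)*14535 = -29714*14535 = -431892990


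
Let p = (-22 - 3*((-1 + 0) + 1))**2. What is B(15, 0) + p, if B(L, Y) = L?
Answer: 499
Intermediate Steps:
p = 484 (p = (-22 - 3*(-1 + 1))**2 = (-22 - 3*0)**2 = (-22 + 0)**2 = (-22)**2 = 484)
B(15, 0) + p = 15 + 484 = 499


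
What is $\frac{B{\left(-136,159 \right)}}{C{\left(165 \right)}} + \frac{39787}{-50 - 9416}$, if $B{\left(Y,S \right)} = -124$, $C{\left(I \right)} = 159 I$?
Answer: $- \frac{1044985729}{248340510} \approx -4.2079$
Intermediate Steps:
$\frac{B{\left(-136,159 \right)}}{C{\left(165 \right)}} + \frac{39787}{-50 - 9416} = - \frac{124}{159 \cdot 165} + \frac{39787}{-50 - 9416} = - \frac{124}{26235} + \frac{39787}{-50 - 9416} = \left(-124\right) \frac{1}{26235} + \frac{39787}{-9466} = - \frac{124}{26235} + 39787 \left(- \frac{1}{9466}\right) = - \frac{124}{26235} - \frac{39787}{9466} = - \frac{1044985729}{248340510}$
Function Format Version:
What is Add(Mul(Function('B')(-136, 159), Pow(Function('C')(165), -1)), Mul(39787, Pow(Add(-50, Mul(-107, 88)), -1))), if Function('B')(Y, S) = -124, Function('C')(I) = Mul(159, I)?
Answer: Rational(-1044985729, 248340510) ≈ -4.2079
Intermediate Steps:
Add(Mul(Function('B')(-136, 159), Pow(Function('C')(165), -1)), Mul(39787, Pow(Add(-50, Mul(-107, 88)), -1))) = Add(Mul(-124, Pow(Mul(159, 165), -1)), Mul(39787, Pow(Add(-50, Mul(-107, 88)), -1))) = Add(Mul(-124, Pow(26235, -1)), Mul(39787, Pow(Add(-50, -9416), -1))) = Add(Mul(-124, Rational(1, 26235)), Mul(39787, Pow(-9466, -1))) = Add(Rational(-124, 26235), Mul(39787, Rational(-1, 9466))) = Add(Rational(-124, 26235), Rational(-39787, 9466)) = Rational(-1044985729, 248340510)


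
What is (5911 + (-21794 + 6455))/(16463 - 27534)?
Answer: 9428/11071 ≈ 0.85159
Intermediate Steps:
(5911 + (-21794 + 6455))/(16463 - 27534) = (5911 - 15339)/(-11071) = -9428*(-1/11071) = 9428/11071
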